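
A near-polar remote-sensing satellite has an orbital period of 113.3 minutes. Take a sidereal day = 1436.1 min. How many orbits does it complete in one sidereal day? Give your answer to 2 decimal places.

T = 113.3 min = 6798.0 s.
Orbits per sidereal day = 86166 / 6798.0 = 12.675.

12.68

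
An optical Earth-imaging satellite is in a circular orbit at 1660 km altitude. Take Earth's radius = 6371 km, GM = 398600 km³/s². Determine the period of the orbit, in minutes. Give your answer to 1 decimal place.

119.4 min

Semi-major axis a = 6371 + 1660 = 8031 km. Period T = 2π√(a³/μ) = 2π√(8031³/398600) = 7162.5 s = 119.38 min.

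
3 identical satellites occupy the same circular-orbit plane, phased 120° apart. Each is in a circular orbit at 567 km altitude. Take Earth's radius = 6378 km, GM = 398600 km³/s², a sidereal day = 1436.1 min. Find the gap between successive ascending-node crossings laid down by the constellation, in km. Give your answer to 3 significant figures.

893 km

Semi-major axis a = 6378 + 567 = 6945 km. Period T = 2π√(a³/μ) = 2π√(6945³/398600) = 5760.0 s = 96.00 min.
Single-satellite node shift = (5760.0/86166) × 360° = 24.07°.
With 3 satellites evenly phased, successive equator crossings are 24.07/3 = 8.022° apart.
That is 8.022 × 111.3 = 893 km at the equator.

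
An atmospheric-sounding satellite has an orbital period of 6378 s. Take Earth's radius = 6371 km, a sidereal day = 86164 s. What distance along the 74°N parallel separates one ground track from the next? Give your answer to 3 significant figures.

Node shift per orbit = (6378.0/86164) × 360° = 26.65°.
Equatorial spacing = 26.65 × 111.2 km/° = 2963 km.
At 74° latitude, spacing = 2963 × cos(74°) = 817 km.

817 km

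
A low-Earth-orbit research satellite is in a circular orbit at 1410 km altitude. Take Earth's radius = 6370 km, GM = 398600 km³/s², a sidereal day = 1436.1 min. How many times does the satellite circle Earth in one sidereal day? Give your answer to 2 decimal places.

Semi-major axis a = 6370 + 1410 = 7780 km. Period T = 2π√(a³/μ) = 2π√(7780³/398600) = 6829.4 s = 113.82 min.
Orbits per sidereal day = 86166 / 6829.4 = 12.617.

12.62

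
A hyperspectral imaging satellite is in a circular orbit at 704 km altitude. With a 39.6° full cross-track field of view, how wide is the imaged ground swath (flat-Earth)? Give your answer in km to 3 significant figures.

507 km

Half-angle = 39.6°/2 = 19.8°.
Swath width ≈ 2h·tan(θ/2) = 2 × 704 × tan(19.8°) = 506.9 km.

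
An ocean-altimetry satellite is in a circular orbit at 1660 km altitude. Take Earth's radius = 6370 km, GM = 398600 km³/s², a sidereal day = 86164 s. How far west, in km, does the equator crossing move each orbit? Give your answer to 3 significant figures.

Semi-major axis a = 6370 + 1660 = 8030 km. Period T = 2π√(a³/μ) = 2π√(8030³/398600) = 7161.2 s = 119.35 min.
During one orbit Earth rotates (7161.2 / 86164) × 360° = 29.92°.
At the equator that is 29.92° × (2π·6370/360) km/° = 29.92 × 111.2 = 3326 km.

3330 km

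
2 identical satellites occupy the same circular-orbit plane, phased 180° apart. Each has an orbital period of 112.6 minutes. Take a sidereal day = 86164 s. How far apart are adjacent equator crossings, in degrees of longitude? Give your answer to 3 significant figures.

14.1°

T = 112.6 min = 6756.0 s.
Single-satellite node shift = (6756.0/86164) × 360° = 28.23°.
With 2 satellites evenly phased, successive equator crossings are 28.23/2 = 14.114° apart.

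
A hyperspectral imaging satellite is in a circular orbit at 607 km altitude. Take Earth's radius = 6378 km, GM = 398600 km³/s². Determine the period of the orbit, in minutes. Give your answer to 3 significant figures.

Semi-major axis a = 6378 + 607 = 6985 km. Period T = 2π√(a³/μ) = 2π√(6985³/398600) = 5809.8 s = 96.83 min.

96.8 min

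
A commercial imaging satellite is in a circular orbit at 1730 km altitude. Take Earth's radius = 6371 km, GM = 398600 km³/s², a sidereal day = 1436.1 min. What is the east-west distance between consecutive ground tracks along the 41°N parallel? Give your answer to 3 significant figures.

2540 km

Semi-major axis a = 6371 + 1730 = 8101 km. Period T = 2π√(a³/μ) = 2π√(8101³/398600) = 7256.4 s = 120.94 min.
Node shift per orbit = (7256.4/86166) × 360° = 30.32°.
Equatorial spacing = 30.32 × 111.2 km/° = 3371 km.
At 41° latitude, spacing = 3371 × cos(41°) = 2544 km.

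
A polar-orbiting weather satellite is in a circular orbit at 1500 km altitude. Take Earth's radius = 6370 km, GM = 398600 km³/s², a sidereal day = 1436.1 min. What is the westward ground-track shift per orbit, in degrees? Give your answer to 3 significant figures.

Semi-major axis a = 6370 + 1500 = 7870 km. Period T = 2π√(a³/μ) = 2π√(7870³/398600) = 6948.2 s = 115.80 min.
During one orbit Earth rotates (6948.2 / 86166) × 360° = 29.03°.

29.0°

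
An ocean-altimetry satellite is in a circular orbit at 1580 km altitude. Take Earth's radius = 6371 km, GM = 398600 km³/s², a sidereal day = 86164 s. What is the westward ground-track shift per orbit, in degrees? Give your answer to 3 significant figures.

29.5°

Semi-major axis a = 6371 + 1580 = 7951 km. Period T = 2π√(a³/μ) = 2π√(7951³/398600) = 7055.8 s = 117.60 min.
During one orbit Earth rotates (7055.8 / 86164) × 360° = 29.48°.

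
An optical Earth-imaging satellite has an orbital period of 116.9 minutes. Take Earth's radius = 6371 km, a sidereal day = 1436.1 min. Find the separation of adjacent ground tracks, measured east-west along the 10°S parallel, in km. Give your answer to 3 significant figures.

3210 km

T = 116.9 min = 7014.0 s.
Node shift per orbit = (7014.0/86166) × 360° = 29.30°.
Equatorial spacing = 29.30 × 111.2 km/° = 3258 km.
At 10° latitude, spacing = 3258 × cos(10°) = 3209 km.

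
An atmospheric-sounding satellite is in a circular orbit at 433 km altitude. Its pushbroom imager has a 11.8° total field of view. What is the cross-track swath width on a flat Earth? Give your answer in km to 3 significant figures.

Half-angle = 11.8°/2 = 5.9°.
Swath width ≈ 2h·tan(θ/2) = 2 × 433 × tan(5.9°) = 89.5 km.

89.5 km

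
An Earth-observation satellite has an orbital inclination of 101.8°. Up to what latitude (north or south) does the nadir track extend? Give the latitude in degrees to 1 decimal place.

78.2°

Retrograde orbit: the ground track reaches ±(180° − i) = ±(180 − 101.8) = ±78.2°.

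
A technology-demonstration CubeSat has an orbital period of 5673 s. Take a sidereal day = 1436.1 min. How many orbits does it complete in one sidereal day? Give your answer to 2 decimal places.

15.19

Orbits per sidereal day = 86166 / 5673.0 = 15.189.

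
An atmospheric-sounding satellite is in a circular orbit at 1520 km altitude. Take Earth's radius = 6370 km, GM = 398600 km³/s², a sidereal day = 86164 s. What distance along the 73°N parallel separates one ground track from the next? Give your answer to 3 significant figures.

Semi-major axis a = 6370 + 1520 = 7890 km. Period T = 2π√(a³/μ) = 2π√(7890³/398600) = 6974.7 s = 116.25 min.
Node shift per orbit = (6974.7/86164) × 360° = 29.14°.
Equatorial spacing = 29.14 × 111.2 km/° = 3240 km.
At 73° latitude, spacing = 3240 × cos(73°) = 947 km.

947 km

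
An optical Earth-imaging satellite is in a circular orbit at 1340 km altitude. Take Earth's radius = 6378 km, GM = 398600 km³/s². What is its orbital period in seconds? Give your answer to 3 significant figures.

6750 seconds

Semi-major axis a = 6378 + 1340 = 7718 km. Period T = 2π√(a³/μ) = 2π√(7718³/398600) = 6747.9 s = 112.46 min.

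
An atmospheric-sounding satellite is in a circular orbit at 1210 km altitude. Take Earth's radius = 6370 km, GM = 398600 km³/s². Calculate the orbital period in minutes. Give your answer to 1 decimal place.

Semi-major axis a = 6370 + 1210 = 7580 km. Period T = 2π√(a³/μ) = 2π√(7580³/398600) = 6567.7 s = 109.46 min.

109.5 min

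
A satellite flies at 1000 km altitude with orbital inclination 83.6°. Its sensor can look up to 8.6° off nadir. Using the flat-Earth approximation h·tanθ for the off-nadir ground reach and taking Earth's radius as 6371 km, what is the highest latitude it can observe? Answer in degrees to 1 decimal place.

For a prograde orbit the ground track reaches latitude ±i = ±83.6°.
Sensor half-swath on the ground ≈ 1000·tan(8.6°) = 151 km = 1.36° of latitude.
Maximum observable latitude ≈ 83.6 + 1.36 = 85.0°.

85.0°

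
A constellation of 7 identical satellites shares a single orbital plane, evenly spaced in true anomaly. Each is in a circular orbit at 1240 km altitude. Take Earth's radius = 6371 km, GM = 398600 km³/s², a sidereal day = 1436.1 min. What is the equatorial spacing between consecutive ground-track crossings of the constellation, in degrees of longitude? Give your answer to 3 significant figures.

Semi-major axis a = 6371 + 1240 = 7611 km. Period T = 2π√(a³/μ) = 2π√(7611³/398600) = 6608.1 s = 110.13 min.
Single-satellite node shift = (6608.1/86166) × 360° = 27.61°.
With 7 satellites evenly phased, successive equator crossings are 27.61/7 = 3.944° apart.

3.94°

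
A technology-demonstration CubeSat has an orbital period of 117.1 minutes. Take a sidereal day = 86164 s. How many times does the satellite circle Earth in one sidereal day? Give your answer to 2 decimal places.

T = 117.1 min = 7026.0 s.
Orbits per sidereal day = 86164 / 7026.0 = 12.264.

12.26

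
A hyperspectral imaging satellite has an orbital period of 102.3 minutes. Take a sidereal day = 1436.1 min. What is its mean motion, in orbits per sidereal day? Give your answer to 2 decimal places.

14.04

T = 102.3 min = 6138.0 s.
Orbits per sidereal day = 86166 / 6138.0 = 14.038.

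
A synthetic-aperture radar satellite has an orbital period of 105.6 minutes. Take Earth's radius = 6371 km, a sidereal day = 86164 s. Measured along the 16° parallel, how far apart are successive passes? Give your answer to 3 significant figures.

T = 105.6 min = 6336.0 s.
Node shift per orbit = (6336.0/86164) × 360° = 26.47°.
Equatorial spacing = 26.47 × 111.2 km/° = 2944 km.
At 16° latitude, spacing = 2944 × cos(16°) = 2830 km.

2830 km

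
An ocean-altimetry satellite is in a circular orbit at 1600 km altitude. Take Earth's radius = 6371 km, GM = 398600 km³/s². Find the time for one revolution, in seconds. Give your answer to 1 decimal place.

7082.4 seconds

Semi-major axis a = 6371 + 1600 = 7971 km. Period T = 2π√(a³/μ) = 2π√(7971³/398600) = 7082.4 s = 118.04 min.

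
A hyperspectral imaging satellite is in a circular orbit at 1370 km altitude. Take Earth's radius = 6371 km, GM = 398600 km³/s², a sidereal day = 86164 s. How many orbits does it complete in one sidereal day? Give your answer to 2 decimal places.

Semi-major axis a = 6371 + 1370 = 7741 km. Period T = 2π√(a³/μ) = 2π√(7741³/398600) = 6778.1 s = 112.97 min.
Orbits per sidereal day = 86164 / 6778.1 = 12.712.

12.71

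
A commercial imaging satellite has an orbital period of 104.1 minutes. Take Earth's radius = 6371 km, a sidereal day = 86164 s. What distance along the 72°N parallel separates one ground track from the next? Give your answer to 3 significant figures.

897 km

T = 104.1 min = 6246.0 s.
Node shift per orbit = (6246.0/86164) × 360° = 26.10°.
Equatorial spacing = 26.10 × 111.2 km/° = 2902 km.
At 72° latitude, spacing = 2902 × cos(72°) = 897 km.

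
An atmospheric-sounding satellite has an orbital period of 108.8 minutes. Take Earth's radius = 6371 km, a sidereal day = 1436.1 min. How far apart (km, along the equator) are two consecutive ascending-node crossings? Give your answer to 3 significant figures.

3030 km

T = 108.8 min = 6528.0 s.
During one orbit Earth rotates (6528.0 / 86166) × 360° = 27.27°.
At the equator that is 27.27° × (2π·6371/360) km/° = 27.27 × 111.2 = 3033 km.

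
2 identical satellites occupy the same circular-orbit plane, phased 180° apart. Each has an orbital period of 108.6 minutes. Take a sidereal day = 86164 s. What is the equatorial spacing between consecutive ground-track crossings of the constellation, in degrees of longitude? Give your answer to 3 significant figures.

T = 108.6 min = 6516.0 s.
Single-satellite node shift = (6516.0/86164) × 360° = 27.22°.
With 2 satellites evenly phased, successive equator crossings are 27.22/2 = 13.612° apart.

13.6°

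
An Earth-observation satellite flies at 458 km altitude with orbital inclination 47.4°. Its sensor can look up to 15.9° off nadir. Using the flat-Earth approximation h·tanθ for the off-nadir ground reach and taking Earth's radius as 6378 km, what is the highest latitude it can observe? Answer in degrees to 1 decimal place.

48.6°

For a prograde orbit the ground track reaches latitude ±i = ±47.4°.
Sensor half-swath on the ground ≈ 458·tan(15.9°) = 130 km = 1.17° of latitude.
Maximum observable latitude ≈ 47.4 + 1.17 = 48.6°.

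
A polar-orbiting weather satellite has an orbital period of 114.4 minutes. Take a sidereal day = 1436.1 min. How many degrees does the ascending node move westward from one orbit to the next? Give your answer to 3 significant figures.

28.7°

T = 114.4 min = 6864.0 s.
During one orbit Earth rotates (6864.0 / 86166) × 360° = 28.68°.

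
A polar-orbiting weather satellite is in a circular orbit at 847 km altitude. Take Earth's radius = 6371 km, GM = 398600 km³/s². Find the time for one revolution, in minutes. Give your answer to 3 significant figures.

102 min

Semi-major axis a = 6371 + 847 = 7218 km. Period T = 2π√(a³/μ) = 2π√(7218³/398600) = 6102.9 s = 101.72 min.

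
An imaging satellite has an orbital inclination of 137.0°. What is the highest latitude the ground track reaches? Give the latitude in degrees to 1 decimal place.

Retrograde orbit: the ground track reaches ±(180° − i) = ±(180 − 137.0) = ±43.0°.

43.0°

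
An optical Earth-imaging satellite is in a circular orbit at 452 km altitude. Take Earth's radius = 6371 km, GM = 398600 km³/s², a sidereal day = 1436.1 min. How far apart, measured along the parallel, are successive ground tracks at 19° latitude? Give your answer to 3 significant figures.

2460 km

Semi-major axis a = 6371 + 452 = 6823 km. Period T = 2π√(a³/μ) = 2π√(6823³/398600) = 5608.9 s = 93.48 min.
Node shift per orbit = (5608.9/86166) × 360° = 23.43°.
Equatorial spacing = 23.43 × 111.2 km/° = 2606 km.
At 19° latitude, spacing = 2606 × cos(19°) = 2464 km.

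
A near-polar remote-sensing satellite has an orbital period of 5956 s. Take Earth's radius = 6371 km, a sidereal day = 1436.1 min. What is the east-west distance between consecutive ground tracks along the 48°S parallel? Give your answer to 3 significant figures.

1850 km

Node shift per orbit = (5956.0/86166) × 360° = 24.88°.
Equatorial spacing = 24.88 × 111.2 km/° = 2767 km.
At 48° latitude, spacing = 2767 × cos(48°) = 1851 km.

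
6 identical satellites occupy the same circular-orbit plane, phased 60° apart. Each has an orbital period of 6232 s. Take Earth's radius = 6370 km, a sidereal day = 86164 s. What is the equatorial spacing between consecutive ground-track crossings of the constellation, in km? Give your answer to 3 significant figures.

482 km

Single-satellite node shift = (6232.0/86164) × 360° = 26.04°.
With 6 satellites evenly phased, successive equator crossings are 26.04/6 = 4.340° apart.
That is 4.340 × 111.2 = 482 km at the equator.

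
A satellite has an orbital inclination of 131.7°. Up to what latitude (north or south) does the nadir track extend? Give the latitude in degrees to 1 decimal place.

48.3°

Retrograde orbit: the ground track reaches ±(180° − i) = ±(180 − 131.7) = ±48.3°.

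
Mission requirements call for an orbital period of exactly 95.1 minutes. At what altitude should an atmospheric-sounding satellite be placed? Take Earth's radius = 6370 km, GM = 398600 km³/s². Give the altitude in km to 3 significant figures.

532 km

T = 95.1 min = 5706.0 s.
From T = 2π√(a³/μ): a = (μ T²/4π²)^(1/3) = (398600 × 5706.0² / 4π²)^(1/3) = 6902 km.
Altitude h = a − R = 6902 − 6370 = 532 km.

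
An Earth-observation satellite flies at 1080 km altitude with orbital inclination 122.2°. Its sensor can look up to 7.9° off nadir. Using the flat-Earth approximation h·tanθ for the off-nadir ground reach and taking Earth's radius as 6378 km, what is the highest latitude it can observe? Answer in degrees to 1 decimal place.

Retrograde orbit: the ground track reaches ±(180° − i) = ±(180 − 122.2) = ±57.8°.
Sensor half-swath on the ground ≈ 1080·tan(7.9°) = 150 km = 1.35° of latitude.
Maximum observable latitude ≈ 57.8 + 1.35 = 59.1°.

59.1°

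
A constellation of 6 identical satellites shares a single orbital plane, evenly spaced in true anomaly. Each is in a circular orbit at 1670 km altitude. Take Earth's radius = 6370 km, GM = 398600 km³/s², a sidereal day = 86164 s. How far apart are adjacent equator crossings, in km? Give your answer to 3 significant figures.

555 km

Semi-major axis a = 6370 + 1670 = 8040 km. Period T = 2π√(a³/μ) = 2π√(8040³/398600) = 7174.6 s = 119.58 min.
Single-satellite node shift = (7174.6/86164) × 360° = 29.98°.
With 6 satellites evenly phased, successive equator crossings are 29.98/6 = 4.996° apart.
That is 4.996 × 111.2 = 555 km at the equator.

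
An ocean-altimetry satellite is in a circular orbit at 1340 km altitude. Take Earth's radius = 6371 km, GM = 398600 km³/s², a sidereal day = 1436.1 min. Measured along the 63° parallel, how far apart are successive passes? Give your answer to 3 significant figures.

Semi-major axis a = 6371 + 1340 = 7711 km. Period T = 2π√(a³/μ) = 2π√(7711³/398600) = 6738.7 s = 112.31 min.
Node shift per orbit = (6738.7/86166) × 360° = 28.15°.
Equatorial spacing = 28.15 × 111.2 km/° = 3131 km.
At 63° latitude, spacing = 3131 × cos(63°) = 1421 km.

1420 km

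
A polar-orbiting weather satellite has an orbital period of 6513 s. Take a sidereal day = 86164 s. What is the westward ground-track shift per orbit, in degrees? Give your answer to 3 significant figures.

During one orbit Earth rotates (6513.0 / 86164) × 360° = 27.21°.

27.2°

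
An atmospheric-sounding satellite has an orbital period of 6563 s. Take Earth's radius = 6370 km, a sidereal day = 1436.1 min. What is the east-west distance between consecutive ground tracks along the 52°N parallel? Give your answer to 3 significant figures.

Node shift per orbit = (6563.0/86166) × 360° = 27.42°.
Equatorial spacing = 27.42 × 111.2 km/° = 3048 km.
At 52° latitude, spacing = 3048 × cos(52°) = 1877 km.

1880 km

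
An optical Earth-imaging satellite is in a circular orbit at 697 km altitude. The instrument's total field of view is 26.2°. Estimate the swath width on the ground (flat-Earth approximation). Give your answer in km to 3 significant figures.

Half-angle = 26.2°/2 = 13.1°.
Swath width ≈ 2h·tan(θ/2) = 2 × 697 × tan(13.1°) = 324.4 km.

324 km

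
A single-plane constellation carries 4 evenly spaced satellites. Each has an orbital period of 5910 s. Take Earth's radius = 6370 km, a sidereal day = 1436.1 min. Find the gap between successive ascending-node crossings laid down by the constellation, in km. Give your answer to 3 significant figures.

Single-satellite node shift = (5910.0/86166) × 360° = 24.69°.
With 4 satellites evenly phased, successive equator crossings are 24.69/4 = 6.173° apart.
That is 6.173 × 111.2 = 686 km at the equator.

686 km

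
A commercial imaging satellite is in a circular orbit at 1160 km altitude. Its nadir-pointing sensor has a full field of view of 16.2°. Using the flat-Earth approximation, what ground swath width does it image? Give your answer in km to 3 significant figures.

330 km

Half-angle = 16.2°/2 = 8.1°.
Swath width ≈ 2h·tan(θ/2) = 2 × 1160 × tan(8.1°) = 330.2 km.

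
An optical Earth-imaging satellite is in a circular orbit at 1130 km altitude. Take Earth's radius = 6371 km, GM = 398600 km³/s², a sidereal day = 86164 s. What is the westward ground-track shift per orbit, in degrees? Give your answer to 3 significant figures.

Semi-major axis a = 6371 + 1130 = 7501 km. Period T = 2π√(a³/μ) = 2π√(7501³/398600) = 6465.3 s = 107.76 min.
During one orbit Earth rotates (6465.3 / 86164) × 360° = 27.01°.

27.0°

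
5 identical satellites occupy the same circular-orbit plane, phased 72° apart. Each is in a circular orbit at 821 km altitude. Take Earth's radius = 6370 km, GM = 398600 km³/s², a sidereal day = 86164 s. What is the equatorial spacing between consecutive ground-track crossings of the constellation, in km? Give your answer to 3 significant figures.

564 km

Semi-major axis a = 6370 + 821 = 7191 km. Period T = 2π√(a³/μ) = 2π√(7191³/398600) = 6068.7 s = 101.14 min.
Single-satellite node shift = (6068.7/86164) × 360° = 25.36°.
With 5 satellites evenly phased, successive equator crossings are 25.36/5 = 5.071° apart.
That is 5.071 × 111.2 = 564 km at the equator.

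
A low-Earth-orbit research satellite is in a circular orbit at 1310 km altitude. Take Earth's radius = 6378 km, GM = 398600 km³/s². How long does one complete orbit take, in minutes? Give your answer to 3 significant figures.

Semi-major axis a = 6378 + 1310 = 7688 km. Period T = 2π√(a³/μ) = 2π√(7688³/398600) = 6708.6 s = 111.81 min.

112 min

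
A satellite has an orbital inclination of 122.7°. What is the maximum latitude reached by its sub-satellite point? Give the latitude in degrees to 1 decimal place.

Retrograde orbit: the ground track reaches ±(180° − i) = ±(180 − 122.7) = ±57.3°.

57.3°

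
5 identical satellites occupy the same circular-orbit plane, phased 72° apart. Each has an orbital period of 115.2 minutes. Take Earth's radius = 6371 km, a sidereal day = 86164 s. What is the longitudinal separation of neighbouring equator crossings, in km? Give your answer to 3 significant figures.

642 km

T = 115.2 min = 6912.0 s.
Single-satellite node shift = (6912.0/86164) × 360° = 28.88°.
With 5 satellites evenly phased, successive equator crossings are 28.88/5 = 5.776° apart.
That is 5.776 × 111.2 = 642 km at the equator.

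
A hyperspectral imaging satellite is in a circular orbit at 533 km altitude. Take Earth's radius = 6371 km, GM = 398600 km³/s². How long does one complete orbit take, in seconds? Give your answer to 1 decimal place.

5709.0 seconds

Semi-major axis a = 6371 + 533 = 6904 km. Period T = 2π√(a³/μ) = 2π√(6904³/398600) = 5709.0 s = 95.15 min.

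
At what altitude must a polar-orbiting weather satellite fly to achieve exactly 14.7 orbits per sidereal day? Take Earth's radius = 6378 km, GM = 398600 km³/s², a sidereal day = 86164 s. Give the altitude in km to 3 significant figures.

648 km

Required period T = 86164 / 14.7 = 5861.5 s.
From T = 2π√(a³/μ): a = (μ T²/4π²)^(1/3) = (398600 × 5861.5² / 4π²)^(1/3) = 7026 km.
Altitude h = a − R = 7026 − 6378 = 648 km.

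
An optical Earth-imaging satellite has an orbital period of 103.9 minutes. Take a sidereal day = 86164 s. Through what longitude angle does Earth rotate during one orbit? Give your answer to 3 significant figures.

T = 103.9 min = 6234.0 s.
During one orbit Earth rotates (6234.0 / 86164) × 360° = 26.05°.

26.0°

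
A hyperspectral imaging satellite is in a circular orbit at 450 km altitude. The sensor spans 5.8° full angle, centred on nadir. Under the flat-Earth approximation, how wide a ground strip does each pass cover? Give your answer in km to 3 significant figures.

Half-angle = 5.8°/2 = 2.9°.
Swath width ≈ 2h·tan(θ/2) = 2 × 450 × tan(2.9°) = 45.6 km.

45.6 km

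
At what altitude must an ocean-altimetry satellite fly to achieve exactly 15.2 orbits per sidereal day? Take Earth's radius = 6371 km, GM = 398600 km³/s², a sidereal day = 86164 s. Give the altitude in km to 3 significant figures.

Required period T = 86164 / 15.2 = 5668.7 s.
From T = 2π√(a³/μ): a = (μ T²/4π²)^(1/3) = (398600 × 5668.7² / 4π²)^(1/3) = 6871 km.
Altitude h = a − R = 6871 − 6371 = 500 km.

500 km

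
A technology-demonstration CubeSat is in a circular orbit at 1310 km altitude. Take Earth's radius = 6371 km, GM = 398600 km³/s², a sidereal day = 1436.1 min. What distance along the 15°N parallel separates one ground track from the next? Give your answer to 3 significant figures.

3010 km

Semi-major axis a = 6371 + 1310 = 7681 km. Period T = 2π√(a³/μ) = 2π√(7681³/398600) = 6699.4 s = 111.66 min.
Node shift per orbit = (6699.4/86166) × 360° = 27.99°.
Equatorial spacing = 27.99 × 111.2 km/° = 3112 km.
At 15° latitude, spacing = 3112 × cos(15°) = 3006 km.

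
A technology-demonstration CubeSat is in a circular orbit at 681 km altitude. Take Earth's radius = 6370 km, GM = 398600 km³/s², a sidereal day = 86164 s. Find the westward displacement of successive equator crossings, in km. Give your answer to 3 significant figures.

2740 km

Semi-major axis a = 6370 + 681 = 7051 km. Period T = 2π√(a³/μ) = 2π√(7051³/398600) = 5892.3 s = 98.21 min.
During one orbit Earth rotates (5892.3 / 86164) × 360° = 24.62°.
At the equator that is 24.62° × (2π·6370/360) km/° = 24.62 × 111.2 = 2737 km.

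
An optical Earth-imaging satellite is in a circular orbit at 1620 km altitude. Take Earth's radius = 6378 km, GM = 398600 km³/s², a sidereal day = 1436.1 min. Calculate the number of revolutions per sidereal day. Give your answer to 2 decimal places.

12.10

Semi-major axis a = 6378 + 1620 = 7998 km. Period T = 2π√(a³/μ) = 2π√(7998³/398600) = 7118.4 s = 118.64 min.
Orbits per sidereal day = 86166 / 7118.4 = 12.105.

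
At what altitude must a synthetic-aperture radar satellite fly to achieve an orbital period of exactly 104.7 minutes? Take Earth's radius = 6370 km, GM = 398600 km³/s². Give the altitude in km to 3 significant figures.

T = 104.7 min = 6282.0 s.
From T = 2π√(a³/μ): a = (μ T²/4π²)^(1/3) = (398600 × 6282.0² / 4π²)^(1/3) = 7359 km.
Altitude h = a − R = 7359 − 6370 = 989 km.

989 km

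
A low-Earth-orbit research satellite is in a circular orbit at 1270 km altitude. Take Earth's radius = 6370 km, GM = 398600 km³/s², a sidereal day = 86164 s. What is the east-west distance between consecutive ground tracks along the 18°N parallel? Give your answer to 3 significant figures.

Semi-major axis a = 6370 + 1270 = 7640 km. Period T = 2π√(a³/μ) = 2π√(7640³/398600) = 6645.9 s = 110.76 min.
Node shift per orbit = (6645.9/86164) × 360° = 27.77°.
Equatorial spacing = 27.77 × 111.2 km/° = 3087 km.
At 18° latitude, spacing = 3087 × cos(18°) = 2936 km.

2940 km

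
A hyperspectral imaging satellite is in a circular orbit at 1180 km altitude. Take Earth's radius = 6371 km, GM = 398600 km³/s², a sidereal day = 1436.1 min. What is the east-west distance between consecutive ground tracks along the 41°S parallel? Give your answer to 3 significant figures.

2290 km

Semi-major axis a = 6371 + 1180 = 7551 km. Period T = 2π√(a³/μ) = 2π√(7551³/398600) = 6530.1 s = 108.83 min.
Node shift per orbit = (6530.1/86166) × 360° = 27.28°.
Equatorial spacing = 27.28 × 111.2 km/° = 3034 km.
At 41° latitude, spacing = 3034 × cos(41°) = 2290 km.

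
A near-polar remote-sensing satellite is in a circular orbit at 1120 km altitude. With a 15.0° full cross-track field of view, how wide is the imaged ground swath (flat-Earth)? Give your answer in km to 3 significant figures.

Half-angle = 15.0°/2 = 7.5°.
Swath width ≈ 2h·tan(θ/2) = 2 × 1120 × tan(7.5°) = 294.9 km.

295 km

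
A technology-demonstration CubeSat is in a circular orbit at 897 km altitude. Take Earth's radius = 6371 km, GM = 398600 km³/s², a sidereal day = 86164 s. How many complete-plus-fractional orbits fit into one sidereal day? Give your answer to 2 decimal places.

13.97

Semi-major axis a = 6371 + 897 = 7268 km. Period T = 2π√(a³/μ) = 2π√(7268³/398600) = 6166.4 s = 102.77 min.
Orbits per sidereal day = 86164 / 6166.4 = 13.973.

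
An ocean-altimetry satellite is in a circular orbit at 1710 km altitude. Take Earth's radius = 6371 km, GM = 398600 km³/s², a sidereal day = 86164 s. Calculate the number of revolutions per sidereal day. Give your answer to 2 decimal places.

Semi-major axis a = 6371 + 1710 = 8081 km. Period T = 2π√(a³/μ) = 2π√(8081³/398600) = 7229.5 s = 120.49 min.
Orbits per sidereal day = 86164 / 7229.5 = 11.918.

11.92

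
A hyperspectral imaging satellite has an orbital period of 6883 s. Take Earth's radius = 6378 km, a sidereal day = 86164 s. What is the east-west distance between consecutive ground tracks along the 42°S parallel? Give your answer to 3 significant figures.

2380 km

Node shift per orbit = (6883.0/86164) × 360° = 28.76°.
Equatorial spacing = 28.76 × 111.3 km/° = 3201 km.
At 42° latitude, spacing = 3201 × cos(42°) = 2379 km.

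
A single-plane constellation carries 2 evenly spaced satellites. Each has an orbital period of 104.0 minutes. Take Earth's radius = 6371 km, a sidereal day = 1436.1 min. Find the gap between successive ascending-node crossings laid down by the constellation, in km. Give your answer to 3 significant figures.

1450 km

T = 104.0 min = 6240.0 s.
Single-satellite node shift = (6240.0/86166) × 360° = 26.07°.
With 2 satellites evenly phased, successive equator crossings are 26.07/2 = 13.035° apart.
That is 13.035 × 111.2 = 1449 km at the equator.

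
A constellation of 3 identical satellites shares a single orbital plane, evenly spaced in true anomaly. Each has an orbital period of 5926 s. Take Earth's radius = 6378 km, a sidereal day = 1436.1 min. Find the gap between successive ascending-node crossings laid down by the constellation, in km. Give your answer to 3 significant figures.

Single-satellite node shift = (5926.0/86166) × 360° = 24.76°.
With 3 satellites evenly phased, successive equator crossings are 24.76/3 = 8.253° apart.
That is 8.253 × 111.3 = 919 km at the equator.

919 km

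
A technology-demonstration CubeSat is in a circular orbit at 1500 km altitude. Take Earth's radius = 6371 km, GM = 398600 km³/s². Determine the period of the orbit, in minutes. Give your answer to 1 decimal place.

Semi-major axis a = 6371 + 1500 = 7871 km. Period T = 2π√(a³/μ) = 2π√(7871³/398600) = 6949.5 s = 115.83 min.

115.8 min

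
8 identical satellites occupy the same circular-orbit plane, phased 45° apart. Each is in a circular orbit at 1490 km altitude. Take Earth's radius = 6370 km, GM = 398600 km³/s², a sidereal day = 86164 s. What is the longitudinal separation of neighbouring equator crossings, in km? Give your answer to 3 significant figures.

403 km

Semi-major axis a = 6370 + 1490 = 7860 km. Period T = 2π√(a³/μ) = 2π√(7860³/398600) = 6935.0 s = 115.58 min.
Single-satellite node shift = (6935.0/86164) × 360° = 28.97°.
With 8 satellites evenly phased, successive equator crossings are 28.97/8 = 3.622° apart.
That is 3.622 × 111.2 = 403 km at the equator.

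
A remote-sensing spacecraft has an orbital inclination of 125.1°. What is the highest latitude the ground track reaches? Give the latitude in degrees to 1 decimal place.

Retrograde orbit: the ground track reaches ±(180° − i) = ±(180 − 125.1) = ±54.9°.

54.9°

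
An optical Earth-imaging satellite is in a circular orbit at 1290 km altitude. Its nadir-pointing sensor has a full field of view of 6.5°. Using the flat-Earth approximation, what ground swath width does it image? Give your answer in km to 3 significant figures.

147 km

Half-angle = 6.5°/2 = 3.25°.
Swath width ≈ 2h·tan(θ/2) = 2 × 1290 × tan(3.25°) = 146.5 km.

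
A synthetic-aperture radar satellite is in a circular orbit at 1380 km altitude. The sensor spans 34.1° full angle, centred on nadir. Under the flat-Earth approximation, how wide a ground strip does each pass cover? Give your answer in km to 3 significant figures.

846 km

Half-angle = 34.1°/2 = 17.05°.
Swath width ≈ 2h·tan(θ/2) = 2 × 1380 × tan(17.05°) = 846.5 km.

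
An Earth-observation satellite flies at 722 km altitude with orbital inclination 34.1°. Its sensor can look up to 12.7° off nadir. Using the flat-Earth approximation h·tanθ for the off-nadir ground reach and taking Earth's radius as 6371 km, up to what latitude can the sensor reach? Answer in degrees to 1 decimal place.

35.6°

For a prograde orbit the ground track reaches latitude ±i = ±34.1°.
Sensor half-swath on the ground ≈ 722·tan(12.7°) = 163 km = 1.46° of latitude.
Maximum observable latitude ≈ 34.1 + 1.46 = 35.6°.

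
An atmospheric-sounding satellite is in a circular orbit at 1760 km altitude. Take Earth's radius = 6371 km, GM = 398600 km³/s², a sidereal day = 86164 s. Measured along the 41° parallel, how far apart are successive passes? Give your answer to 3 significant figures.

2560 km

Semi-major axis a = 6371 + 1760 = 8131 km. Period T = 2π√(a³/μ) = 2π√(8131³/398600) = 7296.7 s = 121.61 min.
Node shift per orbit = (7296.7/86164) × 360° = 30.49°.
Equatorial spacing = 30.49 × 111.2 km/° = 3390 km.
At 41° latitude, spacing = 3390 × cos(41°) = 2558 km.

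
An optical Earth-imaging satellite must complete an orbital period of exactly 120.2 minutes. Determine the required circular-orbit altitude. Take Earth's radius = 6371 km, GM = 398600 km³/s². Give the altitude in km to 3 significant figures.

1700 km

T = 120.2 min = 7212.0 s.
From T = 2π√(a³/μ): a = (μ T²/4π²)^(1/3) = (398600 × 7212.0² / 4π²)^(1/3) = 8068 km.
Altitude h = a − R = 8068 − 6371 = 1697 km.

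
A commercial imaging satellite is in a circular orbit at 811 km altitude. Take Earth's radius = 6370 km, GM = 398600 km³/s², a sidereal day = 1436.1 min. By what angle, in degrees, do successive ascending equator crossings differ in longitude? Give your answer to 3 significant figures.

Semi-major axis a = 6370 + 811 = 7181 km. Period T = 2π√(a³/μ) = 2π√(7181³/398600) = 6056.0 s = 100.93 min.
During one orbit Earth rotates (6056.0 / 86166) × 360° = 25.30°.

25.3°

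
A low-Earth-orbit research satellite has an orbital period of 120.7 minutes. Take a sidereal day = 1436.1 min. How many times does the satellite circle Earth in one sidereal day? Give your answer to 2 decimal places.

T = 120.7 min = 7242.0 s.
Orbits per sidereal day = 86166 / 7242.0 = 11.898.

11.90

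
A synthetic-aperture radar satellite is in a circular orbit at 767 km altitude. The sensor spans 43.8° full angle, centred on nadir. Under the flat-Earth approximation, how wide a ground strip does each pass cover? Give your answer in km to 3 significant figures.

Half-angle = 43.8°/2 = 21.9°.
Swath width ≈ 2h·tan(θ/2) = 2 × 767 × tan(21.9°) = 616.7 km.

617 km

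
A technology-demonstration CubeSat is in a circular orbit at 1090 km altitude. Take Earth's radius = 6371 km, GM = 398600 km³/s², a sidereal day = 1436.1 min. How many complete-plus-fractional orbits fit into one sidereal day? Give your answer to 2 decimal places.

13.43

Semi-major axis a = 6371 + 1090 = 7461 km. Period T = 2π√(a³/μ) = 2π√(7461³/398600) = 6413.7 s = 106.89 min.
Orbits per sidereal day = 86166 / 6413.7 = 13.435.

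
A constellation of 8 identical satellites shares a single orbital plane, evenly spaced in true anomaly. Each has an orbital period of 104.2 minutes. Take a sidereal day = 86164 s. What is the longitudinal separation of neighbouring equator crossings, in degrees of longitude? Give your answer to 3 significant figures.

T = 104.2 min = 6252.0 s.
Single-satellite node shift = (6252.0/86164) × 360° = 26.12°.
With 8 satellites evenly phased, successive equator crossings are 26.12/8 = 3.265° apart.

3.27°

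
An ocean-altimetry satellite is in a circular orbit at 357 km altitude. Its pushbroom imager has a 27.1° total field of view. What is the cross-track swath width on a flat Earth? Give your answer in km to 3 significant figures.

172 km

Half-angle = 27.1°/2 = 13.55°.
Swath width ≈ 2h·tan(θ/2) = 2 × 357 × tan(13.55°) = 172.1 km.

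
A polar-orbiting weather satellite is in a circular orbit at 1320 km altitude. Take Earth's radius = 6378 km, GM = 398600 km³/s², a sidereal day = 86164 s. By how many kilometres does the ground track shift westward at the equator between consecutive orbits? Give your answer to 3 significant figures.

Semi-major axis a = 6378 + 1320 = 7698 km. Period T = 2π√(a³/μ) = 2π√(7698³/398600) = 6721.7 s = 112.03 min.
During one orbit Earth rotates (6721.7 / 86164) × 360° = 28.08°.
At the equator that is 28.08° × (2π·6378/360) km/° = 28.08 × 111.3 = 3126 km.

3130 km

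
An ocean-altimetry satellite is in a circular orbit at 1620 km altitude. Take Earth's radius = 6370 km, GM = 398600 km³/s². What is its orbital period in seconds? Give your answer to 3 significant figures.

7110 seconds

Semi-major axis a = 6370 + 1620 = 7990 km. Period T = 2π√(a³/μ) = 2π√(7990³/398600) = 7107.7 s = 118.46 min.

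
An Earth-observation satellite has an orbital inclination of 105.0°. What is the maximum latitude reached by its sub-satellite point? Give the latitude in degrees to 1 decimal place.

75.0°

Retrograde orbit: the ground track reaches ±(180° − i) = ±(180 − 105.0) = ±75.0°.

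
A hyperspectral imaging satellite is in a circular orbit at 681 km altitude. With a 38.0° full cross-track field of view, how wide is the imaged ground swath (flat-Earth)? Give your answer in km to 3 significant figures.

Half-angle = 38.0°/2 = 19°.
Swath width ≈ 2h·tan(θ/2) = 2 × 681 × tan(19°) = 469.0 km.

469 km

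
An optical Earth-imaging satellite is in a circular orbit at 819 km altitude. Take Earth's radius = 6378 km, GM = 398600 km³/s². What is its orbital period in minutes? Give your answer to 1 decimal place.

101.3 min

Semi-major axis a = 6378 + 819 = 7197 km. Period T = 2π√(a³/μ) = 2π√(7197³/398600) = 6076.3 s = 101.27 min.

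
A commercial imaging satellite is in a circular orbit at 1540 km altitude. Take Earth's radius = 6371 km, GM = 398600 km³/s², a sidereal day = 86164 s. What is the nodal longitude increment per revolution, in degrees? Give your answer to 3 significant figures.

29.3°

Semi-major axis a = 6371 + 1540 = 7911 km. Period T = 2π√(a³/μ) = 2π√(7911³/398600) = 7002.6 s = 116.71 min.
During one orbit Earth rotates (7002.6 / 86164) × 360° = 29.26°.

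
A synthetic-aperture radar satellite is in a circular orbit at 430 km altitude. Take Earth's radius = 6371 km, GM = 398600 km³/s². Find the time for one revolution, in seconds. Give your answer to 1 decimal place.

Semi-major axis a = 6371 + 430 = 6801 km. Period T = 2π√(a³/μ) = 2π√(6801³/398600) = 5581.8 s = 93.03 min.

5581.8 seconds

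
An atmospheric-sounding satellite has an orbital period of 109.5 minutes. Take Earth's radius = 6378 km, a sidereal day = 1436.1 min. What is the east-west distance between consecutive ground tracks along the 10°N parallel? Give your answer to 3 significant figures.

3010 km

T = 109.5 min = 6570.0 s.
Node shift per orbit = (6570.0/86166) × 360° = 27.45°.
Equatorial spacing = 27.45 × 111.3 km/° = 3056 km.
At 10° latitude, spacing = 3056 × cos(10°) = 3009 km.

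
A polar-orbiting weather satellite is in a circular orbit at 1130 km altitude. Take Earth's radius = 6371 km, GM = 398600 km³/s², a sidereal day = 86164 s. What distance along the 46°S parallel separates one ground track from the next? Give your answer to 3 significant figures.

Semi-major axis a = 6371 + 1130 = 7501 km. Period T = 2π√(a³/μ) = 2π√(7501³/398600) = 6465.3 s = 107.76 min.
Node shift per orbit = (6465.3/86164) × 360° = 27.01°.
Equatorial spacing = 27.01 × 111.2 km/° = 3004 km.
At 46° latitude, spacing = 3004 × cos(46°) = 2087 km.

2090 km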